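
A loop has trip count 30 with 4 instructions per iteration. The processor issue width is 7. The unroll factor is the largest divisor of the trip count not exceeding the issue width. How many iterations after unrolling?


Largest divisor of 30 <= 7 is 6
New iterations = 30 / 6 = 5

5


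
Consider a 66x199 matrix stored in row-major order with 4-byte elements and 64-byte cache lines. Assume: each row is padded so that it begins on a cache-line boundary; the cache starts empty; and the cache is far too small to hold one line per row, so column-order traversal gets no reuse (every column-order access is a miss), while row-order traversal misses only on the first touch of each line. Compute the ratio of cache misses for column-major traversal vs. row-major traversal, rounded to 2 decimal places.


Each row occupies 199 * 4 = 796 bytes and starts on a line boundary, so it spans ceil(796 / 64) = 13 cache lines.
Row-major traversal misses (one per line touched): 66 * ceil(199 * 4 / 64) = 858
Column-major traversal misses (no reuse, every access misses): 66 * 199 = 13134
Ratio = 13134 / 858 = 15.31

15.31


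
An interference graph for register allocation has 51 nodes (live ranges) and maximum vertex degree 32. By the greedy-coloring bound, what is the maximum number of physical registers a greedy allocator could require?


Greedy coloring never needs more than (max_degree + 1) colors: when coloring a vertex, at most max_degree neighbors are already colored.
Upper bound = 32 + 1 = 33

33


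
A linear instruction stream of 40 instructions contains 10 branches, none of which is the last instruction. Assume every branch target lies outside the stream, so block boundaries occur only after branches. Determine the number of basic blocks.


With no in-sequence branch targets, the leaders are the first instruction plus the instruction after each branch.
Number of basic blocks = branches + 1
= 10 + 1 = 11

11


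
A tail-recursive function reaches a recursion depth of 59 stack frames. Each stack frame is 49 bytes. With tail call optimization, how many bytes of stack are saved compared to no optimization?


Without TCO: 59 * 49 = 2891 bytes
With TCO: reuse 1 frame = 49 bytes
Savings = 2891 - 49 = 2842

2842


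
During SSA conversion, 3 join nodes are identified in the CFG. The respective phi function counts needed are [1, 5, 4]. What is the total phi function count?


Total phi functions = sum of phi functions at each join node
= 1 + 5 + 4 = 10

10


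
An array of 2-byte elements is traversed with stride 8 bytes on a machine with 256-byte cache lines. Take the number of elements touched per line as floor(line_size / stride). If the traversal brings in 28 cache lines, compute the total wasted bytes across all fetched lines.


Elements per line = floor(256 / 8) = 32
Bytes used per line = 32 * 2 = 64
Wasted per line = 256 - 64 = 192
Total wasted = 192 * 28 = 5376

5376


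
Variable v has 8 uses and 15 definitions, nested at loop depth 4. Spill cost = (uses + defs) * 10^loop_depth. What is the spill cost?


uses + defs = 8 + 15 = 23
10^4 = 10000
Spill cost = 23 * 10000 = 230000

230000


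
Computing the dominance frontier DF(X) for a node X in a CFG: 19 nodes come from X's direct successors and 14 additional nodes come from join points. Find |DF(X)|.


DF(X) = direct successor contributions + join point contributions
= 19 + 14 = 33

33


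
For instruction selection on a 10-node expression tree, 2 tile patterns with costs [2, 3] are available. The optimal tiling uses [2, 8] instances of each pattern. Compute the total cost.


Total cost = sum(count_i * cost_i)
= 2*2 + 8*3
= 28

28


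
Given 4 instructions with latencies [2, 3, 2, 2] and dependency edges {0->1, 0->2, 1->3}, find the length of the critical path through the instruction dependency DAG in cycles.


Compute longest path through dependency graph: dist(Ik) = max over predecessors of dist + latency(Ik).
dist(I0) = latency 2 = 2
dist(I1) = dist(I0) + 3 = 2 + 3 = 5
dist(I2) = dist(I0) + 2 = 2 + 2 = 4
dist(I3) = dist(I1) + 2 = 5 + 2 = 7
Critical path = max dist = 7

7


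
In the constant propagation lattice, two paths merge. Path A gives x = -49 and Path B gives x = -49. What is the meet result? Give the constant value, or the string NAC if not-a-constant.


Meet operation: if both paths give the same constant, result is that constant; if they differ, result is NAC (not-a-constant).
Path A: -49, Path B: -49 -> equal
Result: constant -> -49

-49


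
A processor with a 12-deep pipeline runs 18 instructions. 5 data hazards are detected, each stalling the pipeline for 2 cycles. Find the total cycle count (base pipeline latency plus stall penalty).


Base cycles = 12 + 18 - 1 = 29
Total stalls = 5 * 2 = 10
Total = 29 + 10 = 39

39


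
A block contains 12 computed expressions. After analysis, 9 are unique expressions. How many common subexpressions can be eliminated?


CSE count = total expressions - unique expressions
= 12 - 9 = 3

3


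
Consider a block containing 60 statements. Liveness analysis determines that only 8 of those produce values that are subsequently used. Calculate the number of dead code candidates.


Dead code = total statements - live definitions
= 60 - 8 = 52

52


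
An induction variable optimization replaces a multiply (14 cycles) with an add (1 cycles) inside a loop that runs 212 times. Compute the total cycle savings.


Per-iteration saving = 14 - 1 = 13
Total saved = 212 * 13 = 2756

2756


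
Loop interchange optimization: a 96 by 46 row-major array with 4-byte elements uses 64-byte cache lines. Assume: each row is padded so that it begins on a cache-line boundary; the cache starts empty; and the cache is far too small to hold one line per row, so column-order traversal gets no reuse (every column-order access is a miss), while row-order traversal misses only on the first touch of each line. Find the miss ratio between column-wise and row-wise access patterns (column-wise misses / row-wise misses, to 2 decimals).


Each row occupies 46 * 4 = 184 bytes and starts on a line boundary, so it spans ceil(184 / 64) = 3 cache lines.
Row-major traversal misses (one per line touched): 96 * ceil(46 * 4 / 64) = 288
Column-major traversal misses (no reuse, every access misses): 96 * 46 = 4416
Ratio = 4416 / 288 = 15.33

15.33


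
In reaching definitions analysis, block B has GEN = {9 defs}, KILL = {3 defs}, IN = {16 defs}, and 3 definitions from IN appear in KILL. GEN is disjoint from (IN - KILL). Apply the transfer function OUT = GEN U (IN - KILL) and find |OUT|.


IN - KILL: 16 - 3 = 13 surviving definitions
OUT = GEN + surviving = 9 + 13 = 22

22


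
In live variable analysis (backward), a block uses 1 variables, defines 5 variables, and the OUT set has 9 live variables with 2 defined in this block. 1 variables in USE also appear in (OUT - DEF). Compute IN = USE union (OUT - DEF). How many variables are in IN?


OUT - DEF: 9 - 2 = 7
|IN| = |USE| + |OUT - DEF| - |USE ∩ (OUT - DEF)| = 1 + 7 - 1 = 7

7


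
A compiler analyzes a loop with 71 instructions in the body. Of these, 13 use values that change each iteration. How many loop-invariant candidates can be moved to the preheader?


Invariant candidates = total - loop-dependent
= 71 - 13 = 58

58


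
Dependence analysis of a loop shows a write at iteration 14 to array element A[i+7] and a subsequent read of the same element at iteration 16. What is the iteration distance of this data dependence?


Distance = read iteration - write iteration
= 16 - 14 = 2

2


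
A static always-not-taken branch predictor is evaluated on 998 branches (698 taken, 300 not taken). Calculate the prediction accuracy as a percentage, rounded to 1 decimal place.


Predictor: always-not-taken
Correct predictions = 300
Accuracy = 300 / 998 * 100 = 30.1%

30.1


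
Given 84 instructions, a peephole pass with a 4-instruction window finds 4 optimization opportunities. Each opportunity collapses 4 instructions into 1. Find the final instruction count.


Each match removes 3 instructions.
Total removed = 4 * 3 = 12
Remaining = 84 - 12 = 72

72


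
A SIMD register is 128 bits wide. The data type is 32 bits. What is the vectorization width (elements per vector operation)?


Width = SIMD bits / data type bits
= 128 / 32 = 4

4


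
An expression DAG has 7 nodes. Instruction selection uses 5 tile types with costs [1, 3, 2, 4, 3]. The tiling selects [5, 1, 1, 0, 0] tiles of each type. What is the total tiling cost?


Total cost = sum(count_i * cost_i)
= 5*1 + 1*3 + 1*2 + 0*4 + 0*3
= 10

10


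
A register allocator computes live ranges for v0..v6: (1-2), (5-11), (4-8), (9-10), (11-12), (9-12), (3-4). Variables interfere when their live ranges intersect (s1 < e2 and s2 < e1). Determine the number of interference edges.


Check all pairs for overlapping intervals.
Two intervals (s1,e1) and (s2,e2) overlap if s1 < e2 and s2 < e1.
v0 (1-2) vs v1..v6: overlaps none -> 0
v1 (5-11) vs v2..v6: overlaps v2, v3, v5 -> 3
v2 (4-8) vs v3..v6: overlaps none -> 0
v3 (9-10) vs v4..v6: overlaps v5 -> 1
v4 (11-12) vs v5..v6: overlaps v5 -> 1
v5 (9-12) vs v6: overlaps none -> 0
Total overlapping pairs = 0 + 3 + 0 + 1 + 1 + 0 = 5

5


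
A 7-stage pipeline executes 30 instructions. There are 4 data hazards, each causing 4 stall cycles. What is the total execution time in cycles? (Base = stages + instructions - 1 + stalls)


Base cycles = 7 + 30 - 1 = 36
Total stalls = 4 * 4 = 16
Total = 36 + 16 = 52

52


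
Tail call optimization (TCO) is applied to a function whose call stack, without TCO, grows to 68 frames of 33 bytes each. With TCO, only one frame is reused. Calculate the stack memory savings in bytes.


Without TCO: 68 * 33 = 2244 bytes
With TCO: reuse 1 frame = 33 bytes
Savings = 2244 - 33 = 2211

2211


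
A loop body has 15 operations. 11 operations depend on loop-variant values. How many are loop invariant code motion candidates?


Invariant candidates = total - loop-dependent
= 15 - 11 = 4

4


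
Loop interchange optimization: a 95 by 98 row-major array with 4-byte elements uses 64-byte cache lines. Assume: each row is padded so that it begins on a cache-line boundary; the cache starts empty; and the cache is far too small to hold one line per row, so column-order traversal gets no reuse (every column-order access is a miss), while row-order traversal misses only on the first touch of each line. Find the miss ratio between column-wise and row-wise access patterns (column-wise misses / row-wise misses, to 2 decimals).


Each row occupies 98 * 4 = 392 bytes and starts on a line boundary, so it spans ceil(392 / 64) = 7 cache lines.
Row-major traversal misses (one per line touched): 95 * ceil(98 * 4 / 64) = 665
Column-major traversal misses (no reuse, every access misses): 95 * 98 = 9310
Ratio = 9310 / 665 = 14.0

14.0


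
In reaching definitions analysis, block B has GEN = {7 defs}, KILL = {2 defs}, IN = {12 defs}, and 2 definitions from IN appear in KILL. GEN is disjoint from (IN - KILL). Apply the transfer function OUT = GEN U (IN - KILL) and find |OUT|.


IN - KILL: 12 - 2 = 10 surviving definitions
OUT = GEN + surviving = 7 + 10 = 17

17


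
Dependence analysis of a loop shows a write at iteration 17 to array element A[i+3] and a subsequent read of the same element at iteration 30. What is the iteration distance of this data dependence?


Distance = read iteration - write iteration
= 30 - 17 = 13

13


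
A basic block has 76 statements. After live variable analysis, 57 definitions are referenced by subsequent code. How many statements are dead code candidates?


Dead code = total statements - live definitions
= 76 - 57 = 19

19


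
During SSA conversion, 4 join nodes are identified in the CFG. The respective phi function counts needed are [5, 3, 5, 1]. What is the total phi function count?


Total phi functions = sum of phi functions at each join node
= 5 + 3 + 5 + 1 = 14

14


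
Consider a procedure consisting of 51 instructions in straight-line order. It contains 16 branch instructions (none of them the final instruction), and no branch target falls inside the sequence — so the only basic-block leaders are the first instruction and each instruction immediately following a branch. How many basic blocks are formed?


With no in-sequence branch targets, the leaders are the first instruction plus the instruction after each branch.
Number of basic blocks = branches + 1
= 16 + 1 = 17

17


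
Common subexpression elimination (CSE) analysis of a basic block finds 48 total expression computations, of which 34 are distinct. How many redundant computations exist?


CSE count = total expressions - unique expressions
= 48 - 34 = 14

14


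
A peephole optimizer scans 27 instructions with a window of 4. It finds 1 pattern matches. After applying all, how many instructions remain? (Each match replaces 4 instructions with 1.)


Each match removes 3 instructions.
Total removed = 1 * 3 = 3
Remaining = 27 - 3 = 24

24


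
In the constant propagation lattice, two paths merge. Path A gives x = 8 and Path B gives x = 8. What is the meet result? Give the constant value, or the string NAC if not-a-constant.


Meet operation: if both paths give the same constant, result is that constant; if they differ, result is NAC (not-a-constant).
Path A: 8, Path B: 8 -> equal
Result: constant -> 8

8


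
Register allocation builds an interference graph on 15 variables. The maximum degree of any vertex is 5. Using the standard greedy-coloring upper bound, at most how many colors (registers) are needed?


Greedy coloring never needs more than (max_degree + 1) colors: when coloring a vertex, at most max_degree neighbors are already colored.
Upper bound = 5 + 1 = 6

6


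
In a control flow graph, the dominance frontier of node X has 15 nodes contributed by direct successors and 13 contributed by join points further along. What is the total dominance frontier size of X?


DF(X) = direct successor contributions + join point contributions
= 15 + 13 = 28

28


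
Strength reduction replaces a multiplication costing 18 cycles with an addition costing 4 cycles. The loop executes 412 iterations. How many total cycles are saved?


Per-iteration saving = 18 - 4 = 14
Total saved = 412 * 14 = 5768

5768


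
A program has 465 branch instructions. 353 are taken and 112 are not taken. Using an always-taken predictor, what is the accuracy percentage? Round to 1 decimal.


Predictor: always-taken
Correct predictions = 353
Accuracy = 353 / 465 * 100 = 75.9%

75.9


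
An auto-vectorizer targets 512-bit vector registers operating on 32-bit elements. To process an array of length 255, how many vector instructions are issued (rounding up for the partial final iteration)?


Width = 512 / 32 = 16 elements per vector op
Iterations = ceil(255 / 16) = 16

16


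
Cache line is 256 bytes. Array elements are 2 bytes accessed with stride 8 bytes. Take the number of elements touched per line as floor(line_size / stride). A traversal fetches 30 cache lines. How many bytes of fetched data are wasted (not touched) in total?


Elements per line = floor(256 / 8) = 32
Bytes used per line = 32 * 2 = 64
Wasted per line = 256 - 64 = 192
Total wasted = 192 * 30 = 5760

5760


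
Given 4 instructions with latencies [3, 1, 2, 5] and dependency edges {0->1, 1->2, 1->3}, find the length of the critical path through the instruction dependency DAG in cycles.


Compute longest path through dependency graph: dist(Ik) = max over predecessors of dist + latency(Ik).
dist(I0) = latency 3 = 3
dist(I1) = dist(I0) + 1 = 3 + 1 = 4
dist(I2) = dist(I1) + 2 = 4 + 2 = 6
dist(I3) = dist(I1) + 5 = 4 + 5 = 9
Critical path = max dist = 9

9


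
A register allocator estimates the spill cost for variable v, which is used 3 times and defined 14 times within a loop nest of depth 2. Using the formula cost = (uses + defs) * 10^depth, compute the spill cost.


uses + defs = 3 + 14 = 17
10^2 = 100
Spill cost = 17 * 100 = 1700

1700


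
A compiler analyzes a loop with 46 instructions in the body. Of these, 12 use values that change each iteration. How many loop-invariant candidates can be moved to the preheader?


Invariant candidates = total - loop-dependent
= 46 - 12 = 34

34


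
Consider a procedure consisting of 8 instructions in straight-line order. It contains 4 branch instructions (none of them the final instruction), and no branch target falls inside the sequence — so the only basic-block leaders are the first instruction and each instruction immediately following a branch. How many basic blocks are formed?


With no in-sequence branch targets, the leaders are the first instruction plus the instruction after each branch.
Number of basic blocks = branches + 1
= 4 + 1 = 5

5


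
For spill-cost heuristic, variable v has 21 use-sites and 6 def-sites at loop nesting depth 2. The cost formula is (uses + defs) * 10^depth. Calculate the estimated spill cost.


uses + defs = 21 + 6 = 27
10^2 = 100
Spill cost = 27 * 100 = 2700

2700


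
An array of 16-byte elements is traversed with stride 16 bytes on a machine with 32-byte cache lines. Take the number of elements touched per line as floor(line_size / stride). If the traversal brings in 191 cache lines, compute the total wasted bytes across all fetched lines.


Elements per line = floor(32 / 16) = 2
Bytes used per line = 2 * 16 = 32
Wasted per line = 32 - 32 = 0
Total wasted = 0 * 191 = 0

0


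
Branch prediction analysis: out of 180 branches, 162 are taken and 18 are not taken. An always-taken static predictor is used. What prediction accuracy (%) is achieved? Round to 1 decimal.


Predictor: always-taken
Correct predictions = 162
Accuracy = 162 / 180 * 100 = 90.0%

90.0


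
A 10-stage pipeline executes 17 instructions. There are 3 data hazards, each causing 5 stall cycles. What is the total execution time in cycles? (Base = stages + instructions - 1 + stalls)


Base cycles = 10 + 17 - 1 = 26
Total stalls = 3 * 5 = 15
Total = 26 + 15 = 41

41


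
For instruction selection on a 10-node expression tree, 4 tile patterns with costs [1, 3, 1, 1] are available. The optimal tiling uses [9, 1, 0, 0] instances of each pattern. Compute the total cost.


Total cost = sum(count_i * cost_i)
= 9*1 + 1*3 + 0*1 + 0*1
= 12

12


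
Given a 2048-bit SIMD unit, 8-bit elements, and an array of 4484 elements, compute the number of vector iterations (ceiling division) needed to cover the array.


Width = 2048 / 8 = 256 elements per vector op
Iterations = ceil(4484 / 256) = 18

18


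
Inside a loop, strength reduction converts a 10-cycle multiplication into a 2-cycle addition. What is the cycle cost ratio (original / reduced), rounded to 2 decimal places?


Ratio = mult_cost / add_cost = 10 / 2 = 5.0

5.0


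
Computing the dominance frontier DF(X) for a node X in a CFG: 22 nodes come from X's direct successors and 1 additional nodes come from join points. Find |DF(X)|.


DF(X) = direct successor contributions + join point contributions
= 22 + 1 = 23

23


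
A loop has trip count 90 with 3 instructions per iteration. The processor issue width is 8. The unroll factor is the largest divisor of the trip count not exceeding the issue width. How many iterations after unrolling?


Largest divisor of 90 <= 8 is 6
New iterations = 90 / 6 = 15

15


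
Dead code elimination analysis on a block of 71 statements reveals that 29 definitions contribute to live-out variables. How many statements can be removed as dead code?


Dead code = total statements - live definitions
= 71 - 29 = 42

42


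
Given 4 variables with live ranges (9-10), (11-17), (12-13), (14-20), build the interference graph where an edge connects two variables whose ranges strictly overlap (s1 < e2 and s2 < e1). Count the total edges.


Check all pairs for overlapping intervals.
Two intervals (s1,e1) and (s2,e2) overlap if s1 < e2 and s2 < e1.
v0 (9-10) vs v1..v3: overlaps none -> 0
v1 (11-17) vs v2..v3: overlaps v2, v3 -> 2
v2 (12-13) vs v3: overlaps none -> 0
Total overlapping pairs = 0 + 2 + 0 = 2

2


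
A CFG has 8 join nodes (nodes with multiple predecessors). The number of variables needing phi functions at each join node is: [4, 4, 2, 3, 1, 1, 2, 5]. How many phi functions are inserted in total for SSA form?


Total phi functions = sum of phi functions at each join node
= 4 + 4 + 2 + 3 + 1 + 1 + 2 + 5 = 22

22


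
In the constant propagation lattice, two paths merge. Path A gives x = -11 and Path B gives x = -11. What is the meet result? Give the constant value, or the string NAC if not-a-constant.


Meet operation: if both paths give the same constant, result is that constant; if they differ, result is NAC (not-a-constant).
Path A: -11, Path B: -11 -> equal
Result: constant -> -11

-11


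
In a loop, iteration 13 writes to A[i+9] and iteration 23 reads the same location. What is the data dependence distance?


Distance = read iteration - write iteration
= 23 - 13 = 10

10


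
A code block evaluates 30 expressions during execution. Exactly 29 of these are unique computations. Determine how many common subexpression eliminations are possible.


CSE count = total expressions - unique expressions
= 30 - 29 = 1

1


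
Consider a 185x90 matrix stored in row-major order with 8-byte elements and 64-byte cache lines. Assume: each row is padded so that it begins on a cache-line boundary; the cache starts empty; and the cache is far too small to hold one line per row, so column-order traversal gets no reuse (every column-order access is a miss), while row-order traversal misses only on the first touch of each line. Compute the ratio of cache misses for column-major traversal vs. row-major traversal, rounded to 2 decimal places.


Each row occupies 90 * 8 = 720 bytes and starts on a line boundary, so it spans ceil(720 / 64) = 12 cache lines.
Row-major traversal misses (one per line touched): 185 * ceil(90 * 8 / 64) = 2220
Column-major traversal misses (no reuse, every access misses): 185 * 90 = 16650
Ratio = 16650 / 2220 = 7.5

7.5


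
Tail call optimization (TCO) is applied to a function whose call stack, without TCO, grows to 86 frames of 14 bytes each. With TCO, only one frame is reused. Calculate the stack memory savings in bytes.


Without TCO: 86 * 14 = 1204 bytes
With TCO: reuse 1 frame = 14 bytes
Savings = 1204 - 14 = 1190

1190


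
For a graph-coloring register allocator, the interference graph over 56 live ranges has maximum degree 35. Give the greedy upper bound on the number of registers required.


Greedy coloring never needs more than (max_degree + 1) colors: when coloring a vertex, at most max_degree neighbors are already colored.
Upper bound = 35 + 1 = 36

36


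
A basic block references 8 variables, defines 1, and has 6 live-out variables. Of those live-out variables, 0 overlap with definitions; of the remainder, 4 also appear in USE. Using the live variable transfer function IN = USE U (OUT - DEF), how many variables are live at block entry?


OUT - DEF: 6 - 0 = 6
|IN| = |USE| + |OUT - DEF| - |USE ∩ (OUT - DEF)| = 8 + 6 - 4 = 10

10


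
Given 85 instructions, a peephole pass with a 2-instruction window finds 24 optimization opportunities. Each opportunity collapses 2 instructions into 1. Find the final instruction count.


Each match removes 1 instructions.
Total removed = 24 * 1 = 24
Remaining = 85 - 24 = 61

61


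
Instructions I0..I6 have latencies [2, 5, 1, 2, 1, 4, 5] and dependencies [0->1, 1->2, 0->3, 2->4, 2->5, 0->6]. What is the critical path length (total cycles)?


Compute longest path through dependency graph: dist(Ik) = max over predecessors of dist + latency(Ik).
dist(I0) = latency 2 = 2
dist(I1) = dist(I0) + 5 = 2 + 5 = 7
dist(I2) = dist(I1) + 1 = 7 + 1 = 8
dist(I3) = dist(I0) + 2 = 2 + 2 = 4
dist(I4) = dist(I2) + 1 = 8 + 1 = 9
dist(I5) = dist(I2) + 4 = 8 + 4 = 12
dist(I6) = dist(I0) + 5 = 2 + 5 = 7
Critical path = max dist = 12

12


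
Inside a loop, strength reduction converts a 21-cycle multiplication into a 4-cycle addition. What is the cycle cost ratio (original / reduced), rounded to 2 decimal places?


Ratio = mult_cost / add_cost = 21 / 4 = 5.25

5.25


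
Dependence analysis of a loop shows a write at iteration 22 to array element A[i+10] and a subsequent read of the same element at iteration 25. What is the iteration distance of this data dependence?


Distance = read iteration - write iteration
= 25 - 22 = 3

3


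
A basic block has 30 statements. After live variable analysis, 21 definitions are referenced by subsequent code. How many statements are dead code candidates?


Dead code = total statements - live definitions
= 30 - 21 = 9

9


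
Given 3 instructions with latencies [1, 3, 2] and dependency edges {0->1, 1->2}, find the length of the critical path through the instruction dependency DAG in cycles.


Compute longest path through dependency graph: dist(Ik) = max over predecessors of dist + latency(Ik).
dist(I0) = latency 1 = 1
dist(I1) = dist(I0) + 3 = 1 + 3 = 4
dist(I2) = dist(I1) + 2 = 4 + 2 = 6
Critical path = max dist = 6

6


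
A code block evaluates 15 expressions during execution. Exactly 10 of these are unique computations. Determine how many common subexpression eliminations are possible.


CSE count = total expressions - unique expressions
= 15 - 10 = 5

5


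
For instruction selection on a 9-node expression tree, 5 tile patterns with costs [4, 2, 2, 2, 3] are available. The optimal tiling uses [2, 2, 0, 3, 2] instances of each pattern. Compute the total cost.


Total cost = sum(count_i * cost_i)
= 2*4 + 2*2 + 0*2 + 3*2 + 2*3
= 24

24


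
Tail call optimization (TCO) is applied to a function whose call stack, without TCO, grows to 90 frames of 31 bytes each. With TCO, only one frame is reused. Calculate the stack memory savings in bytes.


Without TCO: 90 * 31 = 2790 bytes
With TCO: reuse 1 frame = 31 bytes
Savings = 2790 - 31 = 2759

2759


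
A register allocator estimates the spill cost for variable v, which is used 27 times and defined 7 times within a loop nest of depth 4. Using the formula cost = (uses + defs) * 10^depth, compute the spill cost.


uses + defs = 27 + 7 = 34
10^4 = 10000
Spill cost = 34 * 10000 = 340000

340000


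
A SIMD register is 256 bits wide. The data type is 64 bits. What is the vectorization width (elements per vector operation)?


Width = SIMD bits / data type bits
= 256 / 64 = 4

4


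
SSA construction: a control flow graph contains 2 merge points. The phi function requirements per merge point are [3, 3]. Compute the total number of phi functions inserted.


Total phi functions = sum of phi functions at each join node
= 3 + 3 = 6

6


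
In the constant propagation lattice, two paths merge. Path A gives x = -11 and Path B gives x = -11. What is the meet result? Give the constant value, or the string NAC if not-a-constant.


Meet operation: if both paths give the same constant, result is that constant; if they differ, result is NAC (not-a-constant).
Path A: -11, Path B: -11 -> equal
Result: constant -> -11

-11


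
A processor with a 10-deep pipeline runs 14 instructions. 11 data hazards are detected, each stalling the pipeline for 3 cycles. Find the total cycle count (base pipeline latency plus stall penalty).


Base cycles = 10 + 14 - 1 = 23
Total stalls = 11 * 3 = 33
Total = 23 + 33 = 56

56


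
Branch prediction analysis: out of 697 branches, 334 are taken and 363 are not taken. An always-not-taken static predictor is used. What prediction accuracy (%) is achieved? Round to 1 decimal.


Predictor: always-not-taken
Correct predictions = 363
Accuracy = 363 / 697 * 100 = 52.1%

52.1


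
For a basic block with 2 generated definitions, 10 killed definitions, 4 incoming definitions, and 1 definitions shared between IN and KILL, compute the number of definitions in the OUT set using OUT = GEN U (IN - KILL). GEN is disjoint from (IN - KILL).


IN - KILL: 4 - 1 = 3 surviving definitions
OUT = GEN + surviving = 2 + 3 = 5

5


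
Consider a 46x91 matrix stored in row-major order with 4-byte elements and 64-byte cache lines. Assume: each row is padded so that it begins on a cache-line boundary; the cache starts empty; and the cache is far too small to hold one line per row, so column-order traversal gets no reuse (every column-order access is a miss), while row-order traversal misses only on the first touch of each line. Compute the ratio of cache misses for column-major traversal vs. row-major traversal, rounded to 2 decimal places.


Each row occupies 91 * 4 = 364 bytes and starts on a line boundary, so it spans ceil(364 / 64) = 6 cache lines.
Row-major traversal misses (one per line touched): 46 * ceil(91 * 4 / 64) = 276
Column-major traversal misses (no reuse, every access misses): 46 * 91 = 4186
Ratio = 4186 / 276 = 15.17

15.17


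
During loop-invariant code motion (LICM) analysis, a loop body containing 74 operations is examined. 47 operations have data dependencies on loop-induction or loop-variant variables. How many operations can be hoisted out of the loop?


Invariant candidates = total - loop-dependent
= 74 - 47 = 27

27


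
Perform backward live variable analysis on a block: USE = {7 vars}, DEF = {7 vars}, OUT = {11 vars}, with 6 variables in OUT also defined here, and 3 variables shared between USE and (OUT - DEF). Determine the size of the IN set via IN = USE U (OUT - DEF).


OUT - DEF: 11 - 6 = 5
|IN| = |USE| + |OUT - DEF| - |USE ∩ (OUT - DEF)| = 7 + 5 - 3 = 9

9


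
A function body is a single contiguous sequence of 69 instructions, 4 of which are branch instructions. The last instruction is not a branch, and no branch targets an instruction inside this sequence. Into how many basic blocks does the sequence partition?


With no in-sequence branch targets, the leaders are the first instruction plus the instruction after each branch.
Number of basic blocks = branches + 1
= 4 + 1 = 5

5


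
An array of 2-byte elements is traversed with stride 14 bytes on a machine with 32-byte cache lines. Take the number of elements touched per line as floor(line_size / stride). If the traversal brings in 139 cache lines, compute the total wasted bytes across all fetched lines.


Elements per line = floor(32 / 14) = 2
Bytes used per line = 2 * 2 = 4
Wasted per line = 32 - 4 = 28
Total wasted = 28 * 139 = 3892

3892


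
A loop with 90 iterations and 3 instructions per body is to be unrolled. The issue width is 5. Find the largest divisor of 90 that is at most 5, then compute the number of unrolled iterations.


Largest divisor of 90 <= 5 is 5
New iterations = 90 / 5 = 18

18


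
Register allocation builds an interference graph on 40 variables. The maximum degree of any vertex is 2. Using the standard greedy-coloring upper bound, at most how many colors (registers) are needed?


Greedy coloring never needs more than (max_degree + 1) colors: when coloring a vertex, at most max_degree neighbors are already colored.
Upper bound = 2 + 1 = 3

3


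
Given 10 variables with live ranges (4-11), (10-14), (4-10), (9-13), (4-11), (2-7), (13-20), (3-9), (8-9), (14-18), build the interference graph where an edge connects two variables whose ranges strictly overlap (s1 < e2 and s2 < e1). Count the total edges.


Check all pairs for overlapping intervals.
Two intervals (s1,e1) and (s2,e2) overlap if s1 < e2 and s2 < e1.
v0 (4-11) vs v1..v9: overlaps v1, v2, v3, v4, v5, v7, v8 -> 7
v1 (10-14) vs v2..v9: overlaps v3, v4, v6 -> 3
v2 (4-10) vs v3..v9: overlaps v3, v4, v5, v7, v8 -> 5
v3 (9-13) vs v4..v9: overlaps v4 -> 1
v4 (4-11) vs v5..v9: overlaps v5, v7, v8 -> 3
v5 (2-7) vs v6..v9: overlaps v7 -> 1
v6 (13-20) vs v7..v9: overlaps v9 -> 1
v7 (3-9) vs v8..v9: overlaps v8 -> 1
v8 (8-9) vs v9: overlaps none -> 0
Total overlapping pairs = 7 + 3 + 5 + 1 + 3 + 1 + 1 + 1 + 0 = 22

22


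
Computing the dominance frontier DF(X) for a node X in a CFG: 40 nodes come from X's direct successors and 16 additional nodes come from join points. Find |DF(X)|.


DF(X) = direct successor contributions + join point contributions
= 40 + 16 = 56

56


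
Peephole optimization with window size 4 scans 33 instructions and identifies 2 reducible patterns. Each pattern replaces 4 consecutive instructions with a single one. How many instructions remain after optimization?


Each match removes 3 instructions.
Total removed = 2 * 3 = 6
Remaining = 33 - 6 = 27

27


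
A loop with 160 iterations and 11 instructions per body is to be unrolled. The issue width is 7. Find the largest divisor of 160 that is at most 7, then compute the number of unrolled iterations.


Largest divisor of 160 <= 7 is 5
New iterations = 160 / 5 = 32

32


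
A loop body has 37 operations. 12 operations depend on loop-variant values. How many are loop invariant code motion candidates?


Invariant candidates = total - loop-dependent
= 37 - 12 = 25

25


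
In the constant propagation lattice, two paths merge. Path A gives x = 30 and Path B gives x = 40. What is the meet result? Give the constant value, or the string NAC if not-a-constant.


Meet operation: if both paths give the same constant, result is that constant; if they differ, result is NAC (not-a-constant).
Path A: 30, Path B: 40 -> differ
Result: not-a-constant -> NAC

NAC


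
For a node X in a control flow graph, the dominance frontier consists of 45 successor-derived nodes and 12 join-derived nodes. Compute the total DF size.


DF(X) = direct successor contributions + join point contributions
= 45 + 12 = 57

57


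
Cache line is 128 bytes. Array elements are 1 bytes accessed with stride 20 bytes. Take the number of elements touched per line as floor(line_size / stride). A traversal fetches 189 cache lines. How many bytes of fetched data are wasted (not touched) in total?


Elements per line = floor(128 / 20) = 6
Bytes used per line = 6 * 1 = 6
Wasted per line = 128 - 6 = 122
Total wasted = 122 * 189 = 23058

23058


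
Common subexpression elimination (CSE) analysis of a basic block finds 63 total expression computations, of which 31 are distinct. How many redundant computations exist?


CSE count = total expressions - unique expressions
= 63 - 31 = 32

32


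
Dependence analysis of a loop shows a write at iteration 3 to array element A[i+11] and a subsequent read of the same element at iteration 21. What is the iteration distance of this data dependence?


Distance = read iteration - write iteration
= 21 - 3 = 18

18


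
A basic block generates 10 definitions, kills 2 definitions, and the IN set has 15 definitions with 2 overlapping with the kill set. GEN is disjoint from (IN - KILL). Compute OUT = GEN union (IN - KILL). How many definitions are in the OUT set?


IN - KILL: 15 - 2 = 13 surviving definitions
OUT = GEN + surviving = 10 + 13 = 23

23


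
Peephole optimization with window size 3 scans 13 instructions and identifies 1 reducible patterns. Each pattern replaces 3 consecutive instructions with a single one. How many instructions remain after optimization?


Each match removes 2 instructions.
Total removed = 1 * 2 = 2
Remaining = 13 - 2 = 11

11


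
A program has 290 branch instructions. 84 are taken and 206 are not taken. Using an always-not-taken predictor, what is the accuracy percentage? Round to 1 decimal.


Predictor: always-not-taken
Correct predictions = 206
Accuracy = 206 / 290 * 100 = 71.0%

71.0


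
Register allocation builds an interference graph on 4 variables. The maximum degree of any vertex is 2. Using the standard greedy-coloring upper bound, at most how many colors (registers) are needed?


Greedy coloring never needs more than (max_degree + 1) colors: when coloring a vertex, at most max_degree neighbors are already colored.
Upper bound = 2 + 1 = 3

3


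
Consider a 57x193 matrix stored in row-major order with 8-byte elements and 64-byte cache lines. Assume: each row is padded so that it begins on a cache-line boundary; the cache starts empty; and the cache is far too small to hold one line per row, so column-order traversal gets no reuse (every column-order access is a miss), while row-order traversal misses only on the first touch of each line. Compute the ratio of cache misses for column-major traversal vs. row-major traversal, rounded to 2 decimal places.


Each row occupies 193 * 8 = 1544 bytes and starts on a line boundary, so it spans ceil(1544 / 64) = 25 cache lines.
Row-major traversal misses (one per line touched): 57 * ceil(193 * 8 / 64) = 1425
Column-major traversal misses (no reuse, every access misses): 57 * 193 = 11001
Ratio = 11001 / 1425 = 7.72

7.72


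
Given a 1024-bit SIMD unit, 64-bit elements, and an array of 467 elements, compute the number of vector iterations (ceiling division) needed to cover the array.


Width = 1024 / 64 = 16 elements per vector op
Iterations = ceil(467 / 16) = 30

30


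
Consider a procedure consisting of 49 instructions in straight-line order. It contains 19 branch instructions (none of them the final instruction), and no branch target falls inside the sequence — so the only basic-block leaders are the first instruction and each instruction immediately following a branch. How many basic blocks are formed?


With no in-sequence branch targets, the leaders are the first instruction plus the instruction after each branch.
Number of basic blocks = branches + 1
= 19 + 1 = 20

20


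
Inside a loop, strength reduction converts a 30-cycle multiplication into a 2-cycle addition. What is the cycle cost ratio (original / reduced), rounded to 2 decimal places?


Ratio = mult_cost / add_cost = 30 / 2 = 15.0

15.0


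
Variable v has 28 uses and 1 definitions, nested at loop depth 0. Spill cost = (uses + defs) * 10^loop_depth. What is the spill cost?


uses + defs = 28 + 1 = 29
10^0 = 1
Spill cost = 29 * 1 = 29

29


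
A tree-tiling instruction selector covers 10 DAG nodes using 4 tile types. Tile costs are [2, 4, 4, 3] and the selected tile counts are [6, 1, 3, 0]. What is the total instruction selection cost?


Total cost = sum(count_i * cost_i)
= 6*2 + 1*4 + 3*4 + 0*3
= 28

28


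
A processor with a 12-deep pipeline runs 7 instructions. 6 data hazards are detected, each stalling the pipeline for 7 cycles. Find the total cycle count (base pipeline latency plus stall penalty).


Base cycles = 12 + 7 - 1 = 18
Total stalls = 6 * 7 = 42
Total = 18 + 42 = 60

60


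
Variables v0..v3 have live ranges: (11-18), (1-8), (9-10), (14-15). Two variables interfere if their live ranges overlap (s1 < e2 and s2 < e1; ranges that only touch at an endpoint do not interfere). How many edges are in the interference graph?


Check all pairs for overlapping intervals.
Two intervals (s1,e1) and (s2,e2) overlap if s1 < e2 and s2 < e1.
v0 (11-18) vs v1..v3: overlaps v3 -> 1
v1 (1-8) vs v2..v3: overlaps none -> 0
v2 (9-10) vs v3: overlaps none -> 0
Total overlapping pairs = 1 + 0 + 0 = 1

1


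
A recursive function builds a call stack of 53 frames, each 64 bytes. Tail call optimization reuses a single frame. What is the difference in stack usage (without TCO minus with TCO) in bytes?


Without TCO: 53 * 64 = 3392 bytes
With TCO: reuse 1 frame = 64 bytes
Savings = 3392 - 64 = 3328

3328


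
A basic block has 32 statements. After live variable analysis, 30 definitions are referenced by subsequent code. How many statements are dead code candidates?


Dead code = total statements - live definitions
= 32 - 30 = 2

2


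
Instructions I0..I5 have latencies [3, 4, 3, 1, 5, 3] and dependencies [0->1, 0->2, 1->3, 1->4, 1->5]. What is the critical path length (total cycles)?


Compute longest path through dependency graph: dist(Ik) = max over predecessors of dist + latency(Ik).
dist(I0) = latency 3 = 3
dist(I1) = dist(I0) + 4 = 3 + 4 = 7
dist(I2) = dist(I0) + 3 = 3 + 3 = 6
dist(I3) = dist(I1) + 1 = 7 + 1 = 8
dist(I4) = dist(I1) + 5 = 7 + 5 = 12
dist(I5) = dist(I1) + 3 = 7 + 3 = 10
Critical path = max dist = 12

12
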